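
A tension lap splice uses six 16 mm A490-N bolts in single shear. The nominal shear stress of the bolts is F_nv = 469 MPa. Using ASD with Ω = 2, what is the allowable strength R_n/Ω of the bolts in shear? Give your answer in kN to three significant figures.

283 kN

A_b = π × 16² / 4 = 201.1 mm².
R_n = F_nv · A_b · n · n_s = 469 × 201.1 × 6 × 1 / 1000 = 565.8 kN.
Allowable strength R_n/Ω = 565.8 / 2 = 283 kN.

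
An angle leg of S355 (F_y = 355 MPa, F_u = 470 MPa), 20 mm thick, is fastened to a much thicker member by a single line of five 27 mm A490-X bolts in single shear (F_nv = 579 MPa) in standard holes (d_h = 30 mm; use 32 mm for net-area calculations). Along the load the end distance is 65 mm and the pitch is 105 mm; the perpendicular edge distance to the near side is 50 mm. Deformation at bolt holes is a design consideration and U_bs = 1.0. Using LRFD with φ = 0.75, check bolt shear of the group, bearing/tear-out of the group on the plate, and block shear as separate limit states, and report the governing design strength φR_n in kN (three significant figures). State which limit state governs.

Bolt shear: A_b = π·27²/4 = 572.6 mm²; R_n = 579 × 572.6 × 5 × 1 / 1000 = 1658 kN → 0.75 × 1658 = 1240 kN.
Bearing: edge l_c = 50, r_n = 564 kN; interior l_c = 75, r_n = 609.1 kN; R_n = 564 + 4·609.1 = 3000 kN → 2250 kN.
Block shear: A_gv = 9700, A_nv = 6820, A_nt = 680 mm²; R_n = min(0.6F_uA_nv, 0.6F_yA_gv) + U_bs·F_u·A_nt = 2243 kN → 1680 kN.
Bolt shear governs: 1240 kN.

1240 kN (bolt shear governs)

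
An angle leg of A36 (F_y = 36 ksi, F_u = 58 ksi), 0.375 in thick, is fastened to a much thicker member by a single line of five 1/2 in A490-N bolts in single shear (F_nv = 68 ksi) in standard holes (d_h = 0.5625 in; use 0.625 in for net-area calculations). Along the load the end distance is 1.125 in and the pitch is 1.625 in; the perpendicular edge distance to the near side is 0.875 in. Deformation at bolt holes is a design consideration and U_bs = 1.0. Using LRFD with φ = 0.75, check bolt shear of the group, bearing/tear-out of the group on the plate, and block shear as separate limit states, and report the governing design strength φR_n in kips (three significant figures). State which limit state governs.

Bolt shear: A_b = π·0.5²/4 = 0.1963 in²; R_n = 68 × 0.1963 × 5 × 1 = 66.76 kips → 0.75 × 66.76 = 50.1 kips.
Bearing: edge l_c = 0.8438, r_n = 22.02 kips; interior l_c = 1.062, r_n = 26.1 kips; R_n = 22.02 + 4·26.1 = 126.4 kips → 94.8 kips.
Block shear: A_gv = 2.859, A_nv = 1.805, A_nt = 0.2109 in²; R_n = min(0.6F_uA_nv, 0.6F_yA_gv) + U_bs·F_u·A_nt = 74 kips → 55.5 kips.
Bolt shear governs: 50.1 kips.

50.1 kips (bolt shear governs)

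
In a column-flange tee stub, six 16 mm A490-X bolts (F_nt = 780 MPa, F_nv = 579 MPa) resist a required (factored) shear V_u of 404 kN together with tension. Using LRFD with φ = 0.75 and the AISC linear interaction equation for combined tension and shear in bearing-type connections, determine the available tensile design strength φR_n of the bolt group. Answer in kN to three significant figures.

373 kN

A_b = π·16²/4 = 201.1 mm²; f_rv = 404 × 1000 / (6 × 201.1) = 334.9 MPa.
F'_nt = 1.3 F_nt − (F_nt / φF_nv) f_rv = 1.3·780 − (780/(0.75·579))·334.9 = 412.5 MPa, capped at F_nt → F'_nt = 412.5 MPa.
R_n = F'_nt · A_b · n = 412.5 × 201.1 × 6 / 1000 = 497.6 kN.
Design strength φR_n = 0.75 × 497.6 = 373 kN.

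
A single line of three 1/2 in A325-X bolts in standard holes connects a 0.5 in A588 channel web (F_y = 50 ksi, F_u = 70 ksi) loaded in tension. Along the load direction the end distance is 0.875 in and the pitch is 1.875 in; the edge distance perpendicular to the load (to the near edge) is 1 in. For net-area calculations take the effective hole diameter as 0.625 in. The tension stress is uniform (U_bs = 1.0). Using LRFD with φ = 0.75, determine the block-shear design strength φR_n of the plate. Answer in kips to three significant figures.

Shear plane L_v = 0.875 + 2·1.875 = 4.625 in; A_gv = 4.625 × 0.5 = 2.312 in².
A_nv = (4.625 − 2.5·0.625) × 0.5 = 1.531 in².
A_nt = (1 − 0.5·0.625) × 0.5 = 0.3438 in².
0.6 F_u A_nv = 64.31 kips; 0.6 F_y A_gv = 69.38 kips → shear rupture governs the shear term.
R_n = 64.31 + 1.0 × 70 × 0.3438 = 88.38 kips.
Design strength φR_n = 0.75 × 88.38 = 66.3 kips.

66.3 kips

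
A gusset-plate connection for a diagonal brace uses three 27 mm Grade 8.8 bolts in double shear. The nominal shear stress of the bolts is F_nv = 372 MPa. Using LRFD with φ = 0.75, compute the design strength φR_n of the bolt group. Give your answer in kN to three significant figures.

A_b = π × 27² / 4 = 572.6 mm².
R_n = F_nv · A_b · n · n_s = 372 × 572.6 × 3 × 2 / 1000 = 1278 kN.
Design strength φR_n = 0.75 × 1278 = 958 kN.

958 kN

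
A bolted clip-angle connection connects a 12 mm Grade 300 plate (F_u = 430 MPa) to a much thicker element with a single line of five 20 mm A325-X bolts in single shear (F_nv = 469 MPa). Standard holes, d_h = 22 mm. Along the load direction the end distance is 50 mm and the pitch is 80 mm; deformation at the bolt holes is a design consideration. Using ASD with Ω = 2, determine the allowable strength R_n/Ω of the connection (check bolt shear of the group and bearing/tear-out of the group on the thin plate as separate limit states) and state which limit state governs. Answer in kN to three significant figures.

368 kN (bolt shear governs)

Bolt shear: A_b = π·20²/4 = 314.2 mm²; R_n = 469 × 314.2 × 5 × 1 / 1000 = 736.7 kN → 736.7 / 2 = 368 kN.
Bearing (1.2 l_c t F_u ≤ 2.4 d t F_u): upper limit = 2.4·20·12·430 / 1000 = 247.7 kN.
  Edge l_c = 50 − 22/2 = 39 → r_n = 241.5 kN; interior l_c = 80 − 22 = 58 → r_n = 247.7 kN.
  R_n,bearing = 1·241.5 + 4·247.7 = 1232 kN → 1232 / 2 = 616 kN.
Bolt shear governs: 368 kN.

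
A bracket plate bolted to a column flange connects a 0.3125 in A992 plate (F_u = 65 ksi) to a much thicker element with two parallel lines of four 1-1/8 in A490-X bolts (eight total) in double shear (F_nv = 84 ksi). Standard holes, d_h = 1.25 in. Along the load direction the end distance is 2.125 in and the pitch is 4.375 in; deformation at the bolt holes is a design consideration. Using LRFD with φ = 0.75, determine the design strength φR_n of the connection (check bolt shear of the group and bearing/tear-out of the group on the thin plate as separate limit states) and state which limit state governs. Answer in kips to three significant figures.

Bolt shear: A_b = π·1.125²/4 = 0.994 in²; R_n = 84 × 0.994 × 8 × 2 = 1336 kips → 0.75 × 1336 = 1000 kips.
Bearing (1.2 l_c t F_u ≤ 2.4 d t F_u): upper limit = 2.4·1.125·0.3125·65 = 54.84 kips.
  Edge l_c = 2.125 − 1.25/2 = 1.5 → r_n = 36.56 kips; interior l_c = 4.375 − 1.25 = 3.125 → r_n = 54.84 kips.
  R_n,bearing = 2·36.56 + 6·54.84 = 402.2 kips → 0.75 × 402.2 = 302 kips.
Bearing governs: 302 kips.

302 kips (bearing governs)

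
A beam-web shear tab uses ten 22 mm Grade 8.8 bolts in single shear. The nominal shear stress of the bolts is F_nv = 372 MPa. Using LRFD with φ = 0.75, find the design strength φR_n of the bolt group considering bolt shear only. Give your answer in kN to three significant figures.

1060 kN

A_b = π × 22² / 4 = 380.1 mm².
R_n = F_nv · A_b · n · n_s = 372 × 380.1 × 10 × 1 / 1000 = 1414 kN.
Design strength φR_n = 0.75 × 1414 = 1060 kN.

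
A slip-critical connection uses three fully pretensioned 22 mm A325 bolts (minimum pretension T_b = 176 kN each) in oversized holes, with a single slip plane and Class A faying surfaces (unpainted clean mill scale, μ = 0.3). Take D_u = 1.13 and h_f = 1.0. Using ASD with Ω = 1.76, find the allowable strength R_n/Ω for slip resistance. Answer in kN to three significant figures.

R_n = μ · D_u · h_f · T_b · n_s · n_b = 0.3 × 1.13 × 1.0 × 176 × 1 × 3 = 179 kN.
Allowable strength R_n/Ω = 179 / 1.76 = 102 kN.

102 kN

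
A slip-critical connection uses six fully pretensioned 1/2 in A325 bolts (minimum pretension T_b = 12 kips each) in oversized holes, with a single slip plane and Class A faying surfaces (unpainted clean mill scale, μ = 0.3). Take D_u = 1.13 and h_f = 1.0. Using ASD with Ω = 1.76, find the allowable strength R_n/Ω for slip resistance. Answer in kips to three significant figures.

R_n = μ · D_u · h_f · T_b · n_s · n_b = 0.3 × 1.13 × 1.0 × 12 × 1 × 6 = 24.41 kips.
Allowable strength R_n/Ω = 24.41 / 1.76 = 13.9 kips.

13.9 kips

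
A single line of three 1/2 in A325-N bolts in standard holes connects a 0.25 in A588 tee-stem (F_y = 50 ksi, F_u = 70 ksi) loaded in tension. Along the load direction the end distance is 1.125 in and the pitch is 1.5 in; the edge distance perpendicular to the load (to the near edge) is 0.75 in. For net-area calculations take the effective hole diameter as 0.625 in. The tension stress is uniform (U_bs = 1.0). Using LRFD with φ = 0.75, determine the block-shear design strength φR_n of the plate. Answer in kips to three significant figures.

Shear plane L_v = 1.125 + 2·1.5 = 4.125 in; A_gv = 4.125 × 0.25 = 1.031 in².
A_nv = (4.125 − 2.5·0.625) × 0.25 = 0.6406 in².
A_nt = (0.75 − 0.5·0.625) × 0.25 = 0.1094 in².
0.6 F_u A_nv = 26.91 kips; 0.6 F_y A_gv = 30.94 kips → shear rupture governs the shear term.
R_n = 26.91 + 1.0 × 70 × 0.1094 = 34.56 kips.
Design strength φR_n = 0.75 × 34.56 = 25.9 kips.

25.9 kips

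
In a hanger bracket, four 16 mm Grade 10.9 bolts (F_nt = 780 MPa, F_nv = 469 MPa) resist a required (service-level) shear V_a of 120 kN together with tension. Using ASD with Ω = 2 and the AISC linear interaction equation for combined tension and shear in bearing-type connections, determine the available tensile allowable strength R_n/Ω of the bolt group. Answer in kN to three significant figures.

208 kN

A_b = π·16²/4 = 201.1 mm²; f_rv = 120 × 1000 / (4 × 201.1) = 149.2 MPa.
F'_nt = 1.3 F_nt − (Ω F_nt / F_nv) f_rv = 1.3·780 − (2·780/469)·149.2 = 517.7 MPa, capped at F_nt → F'_nt = 517.7 MPa.
R_n = F'_nt · A_b · n = 517.7 × 201.1 × 4 / 1000 = 416.4 kN.
Allowable strength R_n/Ω = 416.4 / 2 = 208 kN.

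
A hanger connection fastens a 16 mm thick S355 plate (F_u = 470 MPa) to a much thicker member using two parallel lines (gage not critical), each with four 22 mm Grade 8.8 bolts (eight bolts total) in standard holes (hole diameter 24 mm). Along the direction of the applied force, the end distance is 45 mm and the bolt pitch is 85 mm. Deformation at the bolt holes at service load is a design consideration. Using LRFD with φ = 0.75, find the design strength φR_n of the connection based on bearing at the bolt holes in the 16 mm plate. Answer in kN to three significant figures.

Per bolt r_n = 1.2 l_c t F_u ≤ 2.4 d t F_u; upper limit = 2.4 × 22 × 16 × 470 / 1000 = 397.1 kN.
Edge bolt: l_c = 45 − 24/2 = 33 mm → 1.2 × 33 × 16 × 470 / 1000 = 297.8 → r_n = 297.8 kN.
Interior bolts: l_c = 85 − 24 = 61 mm → 1.2 × 61 × 16 × 470 / 1000 = 550.5 → r_n = 397.1 kN.
R_n = 2 × 297.8 + 6 × 397.1 = 2978 kN.
Design strength φR_n = 0.75 × 2978 = 2230 kN.

2230 kN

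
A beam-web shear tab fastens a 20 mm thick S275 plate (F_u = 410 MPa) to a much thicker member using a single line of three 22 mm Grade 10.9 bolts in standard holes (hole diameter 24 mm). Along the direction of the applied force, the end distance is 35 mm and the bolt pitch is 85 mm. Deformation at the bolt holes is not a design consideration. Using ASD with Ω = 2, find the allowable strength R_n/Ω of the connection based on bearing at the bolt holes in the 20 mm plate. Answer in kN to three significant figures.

Per bolt r_n = 1.5 l_c t F_u ≤ 3.0 d t F_u; upper limit = 3.0 × 22 × 20 × 410 / 1000 = 541.2 kN.
Edge bolt: l_c = 35 − 24/2 = 23 mm → 1.5 × 23 × 20 × 410 / 1000 = 282.9 → r_n = 282.9 kN.
Interior bolts: l_c = 85 − 24 = 61 mm → 1.5 × 61 × 20 × 410 / 1000 = 750.3 → r_n = 541.2 kN.
R_n = 1 × 282.9 + 2 × 541.2 = 1365 kN.
Allowable strength R_n/Ω = 1365 / 2 = 683 kN.

683 kN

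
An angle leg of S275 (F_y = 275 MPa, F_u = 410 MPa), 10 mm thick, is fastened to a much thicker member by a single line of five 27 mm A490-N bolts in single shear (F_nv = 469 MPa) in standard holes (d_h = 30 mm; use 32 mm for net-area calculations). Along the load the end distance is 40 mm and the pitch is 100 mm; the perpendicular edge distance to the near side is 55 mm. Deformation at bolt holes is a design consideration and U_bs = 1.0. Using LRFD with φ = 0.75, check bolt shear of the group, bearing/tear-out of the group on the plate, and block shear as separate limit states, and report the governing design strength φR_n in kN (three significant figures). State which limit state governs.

664 kN (block shear governs)

Bolt shear: A_b = π·27²/4 = 572.6 mm²; R_n = 469 × 572.6 × 5 × 1 / 1000 = 1343 kN → 0.75 × 1343 = 1010 kN.
Bearing: edge l_c = 25, r_n = 123 kN; interior l_c = 70, r_n = 265.7 kN; R_n = 123 + 4·265.7 = 1186 kN → 889 kN.
Block shear: A_gv = 4400, A_nv = 2960, A_nt = 390 mm²; R_n = min(0.6F_uA_nv, 0.6F_yA_gv) + U_bs·F_u·A_nt = 885.9 kN → 664 kN.
Block shear governs: 664 kN.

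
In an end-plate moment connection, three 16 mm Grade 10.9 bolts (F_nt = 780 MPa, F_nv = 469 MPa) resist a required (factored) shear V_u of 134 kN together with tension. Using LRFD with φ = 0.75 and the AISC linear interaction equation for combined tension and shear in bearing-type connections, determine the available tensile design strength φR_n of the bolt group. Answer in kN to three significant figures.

A_b = π·16²/4 = 201.1 mm²; f_rv = 134 × 1000 / (3 × 201.1) = 222.2 MPa.
F'_nt = 1.3 F_nt − (F_nt / φF_nv) f_rv = 1.3·780 − (780/(0.75·469))·222.2 = 521.4 MPa, capped at F_nt → F'_nt = 521.4 MPa.
R_n = F'_nt · A_b · n = 521.4 × 201.1 × 3 / 1000 = 314.5 kN.
Design strength φR_n = 0.75 × 314.5 = 236 kN.

236 kN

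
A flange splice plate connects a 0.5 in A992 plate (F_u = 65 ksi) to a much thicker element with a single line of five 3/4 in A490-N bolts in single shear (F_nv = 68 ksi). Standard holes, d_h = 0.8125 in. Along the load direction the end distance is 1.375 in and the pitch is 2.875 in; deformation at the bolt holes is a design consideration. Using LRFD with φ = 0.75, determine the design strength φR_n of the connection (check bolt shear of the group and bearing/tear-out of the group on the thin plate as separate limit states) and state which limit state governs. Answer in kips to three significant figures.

Bolt shear: A_b = π·0.75²/4 = 0.4418 in²; R_n = 68 × 0.4418 × 5 × 1 = 150.2 kips → 0.75 × 150.2 = 113 kips.
Bearing (1.2 l_c t F_u ≤ 2.4 d t F_u): upper limit = 2.4·0.75·0.5·65 = 58.5 kips.
  Edge l_c = 1.375 − 0.8125/2 = 0.9688 → r_n = 37.78 kips; interior l_c = 2.875 − 0.8125 = 2.062 → r_n = 58.5 kips.
  R_n,bearing = 1·37.78 + 4·58.5 = 271.8 kips → 0.75 × 271.8 = 204 kips.
Bolt shear governs: 113 kips.

113 kips (bolt shear governs)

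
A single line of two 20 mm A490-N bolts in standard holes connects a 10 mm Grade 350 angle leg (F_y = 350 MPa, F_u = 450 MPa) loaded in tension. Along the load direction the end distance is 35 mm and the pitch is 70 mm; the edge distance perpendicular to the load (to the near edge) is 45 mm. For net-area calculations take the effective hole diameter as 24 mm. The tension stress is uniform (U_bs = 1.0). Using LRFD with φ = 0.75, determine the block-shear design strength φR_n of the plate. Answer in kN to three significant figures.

251 kN

Shear plane L_v = 35 + 1·70 = 105 mm; A_gv = 105 × 10 = 1050 mm².
A_nv = (105 − 1.5·24) × 10 = 690 mm².
A_nt = (45 − 0.5·24) × 10 = 330 mm².
0.6 F_u A_nv = 186.3 kN; 0.6 F_y A_gv = 220.5 kN → shear rupture governs the shear term.
R_n = 186.3 + 1.0 × 450 × 330 / 1000 = 334.8 kN.
Design strength φR_n = 0.75 × 334.8 = 251 kN.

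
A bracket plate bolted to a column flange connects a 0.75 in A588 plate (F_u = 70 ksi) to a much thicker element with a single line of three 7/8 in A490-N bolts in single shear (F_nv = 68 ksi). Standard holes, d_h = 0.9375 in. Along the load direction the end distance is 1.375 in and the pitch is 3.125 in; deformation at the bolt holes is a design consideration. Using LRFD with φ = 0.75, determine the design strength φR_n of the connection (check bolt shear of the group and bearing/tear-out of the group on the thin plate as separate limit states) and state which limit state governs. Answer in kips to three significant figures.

92 kips (bolt shear governs)

Bolt shear: A_b = π·0.875²/4 = 0.6013 in²; R_n = 68 × 0.6013 × 3 × 1 = 122.7 kips → 0.75 × 122.7 = 92 kips.
Bearing (1.2 l_c t F_u ≤ 2.4 d t F_u): upper limit = 2.4·0.875·0.75·70 = 110.3 kips.
  Edge l_c = 1.375 − 0.9375/2 = 0.9062 → r_n = 57.09 kips; interior l_c = 3.125 − 0.9375 = 2.188 → r_n = 110.3 kips.
  R_n,bearing = 1·57.09 + 2·110.3 = 277.6 kips → 0.75 × 277.6 = 208 kips.
Bolt shear governs: 92 kips.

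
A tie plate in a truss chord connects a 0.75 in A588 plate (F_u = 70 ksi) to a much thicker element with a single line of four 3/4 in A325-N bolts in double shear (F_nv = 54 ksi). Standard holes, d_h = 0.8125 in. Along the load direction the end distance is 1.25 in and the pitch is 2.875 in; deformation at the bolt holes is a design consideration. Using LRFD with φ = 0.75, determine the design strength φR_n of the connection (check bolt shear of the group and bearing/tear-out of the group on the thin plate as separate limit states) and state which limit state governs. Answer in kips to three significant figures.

Bolt shear: A_b = π·0.75²/4 = 0.4418 in²; R_n = 54 × 0.4418 × 4 × 2 = 190.9 kips → 0.75 × 190.9 = 143 kips.
Bearing (1.2 l_c t F_u ≤ 2.4 d t F_u): upper limit = 2.4·0.75·0.75·70 = 94.5 kips.
  Edge l_c = 1.25 − 0.8125/2 = 0.8438 → r_n = 53.16 kips; interior l_c = 2.875 − 0.8125 = 2.062 → r_n = 94.5 kips.
  R_n,bearing = 1·53.16 + 3·94.5 = 336.7 kips → 0.75 × 336.7 = 252 kips.
Bolt shear governs: 143 kips.

143 kips (bolt shear governs)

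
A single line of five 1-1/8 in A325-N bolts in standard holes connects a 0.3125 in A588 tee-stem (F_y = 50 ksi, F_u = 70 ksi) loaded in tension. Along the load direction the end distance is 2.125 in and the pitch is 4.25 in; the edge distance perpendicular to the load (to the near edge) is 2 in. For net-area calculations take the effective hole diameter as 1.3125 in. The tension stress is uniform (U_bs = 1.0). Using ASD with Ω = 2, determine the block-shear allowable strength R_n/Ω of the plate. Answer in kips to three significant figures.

101 kips

Shear plane L_v = 2.125 + 4·4.25 = 19.12 in; A_gv = 19.12 × 0.3125 = 5.977 in².
A_nv = (19.12 − 4.5·1.3125) × 0.3125 = 4.131 in².
A_nt = (2 − 0.5·1.3125) × 0.3125 = 0.4199 in².
0.6 F_u A_nv = 173.5 kips; 0.6 F_y A_gv = 179.3 kips → shear rupture governs the shear term.
R_n = 173.5 + 1.0 × 70 × 0.4199 = 202.9 kips.
Allowable strength R_n/Ω = 202.9 / 2 = 101 kips.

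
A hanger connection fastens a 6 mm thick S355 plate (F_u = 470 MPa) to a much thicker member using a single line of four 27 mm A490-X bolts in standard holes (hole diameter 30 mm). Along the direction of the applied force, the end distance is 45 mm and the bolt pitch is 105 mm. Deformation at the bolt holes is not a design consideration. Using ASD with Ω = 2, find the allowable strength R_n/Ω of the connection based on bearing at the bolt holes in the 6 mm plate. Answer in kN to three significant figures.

406 kN

Per bolt r_n = 1.5 l_c t F_u ≤ 3.0 d t F_u; upper limit = 3.0 × 27 × 6 × 470 / 1000 = 228.4 kN.
Edge bolt: l_c = 45 − 30/2 = 30 mm → 1.5 × 30 × 6 × 470 / 1000 = 126.9 → r_n = 126.9 kN.
Interior bolts: l_c = 105 − 30 = 75 mm → 1.5 × 75 × 6 × 470 / 1000 = 317.2 → r_n = 228.4 kN.
R_n = 1 × 126.9 + 3 × 228.4 = 812.2 kN.
Allowable strength R_n/Ω = 812.2 / 2 = 406 kN.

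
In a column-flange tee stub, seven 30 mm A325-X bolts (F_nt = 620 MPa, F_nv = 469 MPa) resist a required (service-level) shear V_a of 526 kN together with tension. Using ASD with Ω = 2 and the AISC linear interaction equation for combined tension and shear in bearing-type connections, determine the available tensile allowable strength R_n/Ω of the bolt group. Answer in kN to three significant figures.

1300 kN

A_b = π·30²/4 = 706.9 mm²; f_rv = 526 × 1000 / (7 × 706.9) = 106.3 MPa.
F'_nt = 1.3 F_nt − (Ω F_nt / F_nv) f_rv = 1.3·620 − (2·620/469)·106.3 = 524.9 MPa, capped at F_nt → F'_nt = 524.9 MPa.
R_n = F'_nt · A_b · n = 524.9 × 706.9 × 7 / 1000 = 2597 kN.
Allowable strength R_n/Ω = 2597 / 2 = 1300 kN.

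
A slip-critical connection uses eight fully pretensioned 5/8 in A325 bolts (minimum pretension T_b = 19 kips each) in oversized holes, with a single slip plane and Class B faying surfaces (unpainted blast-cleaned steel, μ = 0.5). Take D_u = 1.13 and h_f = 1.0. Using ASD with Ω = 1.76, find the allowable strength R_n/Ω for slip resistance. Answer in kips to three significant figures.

R_n = μ · D_u · h_f · T_b · n_s · n_b = 0.5 × 1.13 × 1.0 × 19 × 1 × 8 = 85.88 kips.
Allowable strength R_n/Ω = 85.88 / 1.76 = 48.8 kips.

48.8 kips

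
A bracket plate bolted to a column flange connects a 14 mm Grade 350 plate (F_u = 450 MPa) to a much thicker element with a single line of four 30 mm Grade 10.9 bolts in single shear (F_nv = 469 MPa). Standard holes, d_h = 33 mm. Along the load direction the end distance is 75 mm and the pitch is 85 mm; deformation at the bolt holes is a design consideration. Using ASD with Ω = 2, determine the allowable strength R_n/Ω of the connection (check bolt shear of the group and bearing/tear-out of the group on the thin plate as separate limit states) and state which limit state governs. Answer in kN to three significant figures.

663 kN (bolt shear governs)

Bolt shear: A_b = π·30²/4 = 706.9 mm²; R_n = 469 × 706.9 × 4 × 1 / 1000 = 1326 kN → 1326 / 2 = 663 kN.
Bearing (1.2 l_c t F_u ≤ 2.4 d t F_u): upper limit = 2.4·30·14·450 / 1000 = 453.6 kN.
  Edge l_c = 75 − 33/2 = 58.5 → r_n = 442.3 kN; interior l_c = 85 − 33 = 52 → r_n = 393.1 kN.
  R_n,bearing = 1·442.3 + 3·393.1 = 1622 kN → 1622 / 2 = 811 kN.
Bolt shear governs: 663 kN.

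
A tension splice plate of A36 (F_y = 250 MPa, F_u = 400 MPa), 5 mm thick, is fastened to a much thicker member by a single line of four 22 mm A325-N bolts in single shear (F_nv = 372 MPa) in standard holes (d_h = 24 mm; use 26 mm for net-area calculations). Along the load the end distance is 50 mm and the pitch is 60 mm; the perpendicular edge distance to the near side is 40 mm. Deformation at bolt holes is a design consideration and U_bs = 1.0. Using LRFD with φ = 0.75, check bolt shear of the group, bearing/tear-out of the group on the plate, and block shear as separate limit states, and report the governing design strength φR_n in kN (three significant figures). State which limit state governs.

166 kN (block shear governs)

Bolt shear: A_b = π·22²/4 = 380.1 mm²; R_n = 372 × 380.1 × 4 × 1 / 1000 = 565.6 kN → 0.75 × 565.6 = 424 kN.
Bearing: edge l_c = 38, r_n = 91.2 kN; interior l_c = 36, r_n = 86.4 kN; R_n = 91.2 + 3·86.4 = 350.4 kN → 263 kN.
Block shear: A_gv = 1150, A_nv = 695, A_nt = 135 mm²; R_n = min(0.6F_uA_nv, 0.6F_yA_gv) + U_bs·F_u·A_nt = 220.8 kN → 166 kN.
Block shear governs: 166 kN.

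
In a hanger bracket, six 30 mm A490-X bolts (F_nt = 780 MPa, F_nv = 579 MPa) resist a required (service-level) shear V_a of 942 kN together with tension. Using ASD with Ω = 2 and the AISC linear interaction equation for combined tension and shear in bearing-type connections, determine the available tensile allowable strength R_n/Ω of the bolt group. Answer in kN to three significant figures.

881 kN

A_b = π·30²/4 = 706.9 mm²; f_rv = 942 × 1000 / (6 × 706.9) = 222.1 MPa.
F'_nt = 1.3 F_nt − (Ω F_nt / F_nv) f_rv = 1.3·780 − (2·780/579)·222.1 = 415.6 MPa, capped at F_nt → F'_nt = 415.6 MPa.
R_n = F'_nt · A_b · n = 415.6 × 706.9 × 6 / 1000 = 1762 kN.
Allowable strength R_n/Ω = 1762 / 2 = 881 kN.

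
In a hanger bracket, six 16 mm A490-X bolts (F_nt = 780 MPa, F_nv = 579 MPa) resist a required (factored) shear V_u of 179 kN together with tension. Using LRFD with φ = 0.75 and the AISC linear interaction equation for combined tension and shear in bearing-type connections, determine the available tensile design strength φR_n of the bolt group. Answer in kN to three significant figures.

676 kN

A_b = π·16²/4 = 201.1 mm²; f_rv = 179 × 1000 / (6 × 201.1) = 148.4 MPa.
F'_nt = 1.3 F_nt − (F_nt / φF_nv) f_rv = 1.3·780 − (780/(0.75·579))·148.4 = 747.5 MPa, capped at F_nt → F'_nt = 747.5 MPa.
R_n = F'_nt · A_b · n = 747.5 × 201.1 × 6 / 1000 = 901.7 kN.
Design strength φR_n = 0.75 × 901.7 = 676 kN.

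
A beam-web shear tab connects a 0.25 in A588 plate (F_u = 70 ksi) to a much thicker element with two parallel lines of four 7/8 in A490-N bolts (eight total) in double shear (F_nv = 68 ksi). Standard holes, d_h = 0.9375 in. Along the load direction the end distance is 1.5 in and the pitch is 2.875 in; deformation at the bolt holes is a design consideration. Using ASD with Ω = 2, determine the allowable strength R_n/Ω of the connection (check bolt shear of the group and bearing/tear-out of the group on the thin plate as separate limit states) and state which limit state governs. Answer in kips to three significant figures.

Bolt shear: A_b = π·0.875²/4 = 0.6013 in²; R_n = 68 × 0.6013 × 8 × 2 = 654.2 kips → 654.2 / 2 = 327 kips.
Bearing (1.2 l_c t F_u ≤ 2.4 d t F_u): upper limit = 2.4·0.875·0.25·70 = 36.75 kips.
  Edge l_c = 1.5 − 0.9375/2 = 1.031 → r_n = 21.66 kips; interior l_c = 2.875 − 0.9375 = 1.938 → r_n = 36.75 kips.
  R_n,bearing = 2·21.66 + 6·36.75 = 263.8 kips → 263.8 / 2 = 132 kips.
Bearing governs: 132 kips.

132 kips (bearing governs)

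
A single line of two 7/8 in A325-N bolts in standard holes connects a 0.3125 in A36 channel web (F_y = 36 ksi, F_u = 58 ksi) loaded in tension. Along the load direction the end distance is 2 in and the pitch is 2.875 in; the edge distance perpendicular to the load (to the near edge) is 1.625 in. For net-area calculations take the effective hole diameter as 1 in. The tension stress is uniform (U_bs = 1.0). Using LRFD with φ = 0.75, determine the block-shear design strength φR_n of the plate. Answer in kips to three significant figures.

40 kips

Shear plane L_v = 2 + 1·2.875 = 4.875 in; A_gv = 4.875 × 0.3125 = 1.523 in².
A_nv = (4.875 − 1.5·1) × 0.3125 = 1.055 in².
A_nt = (1.625 − 0.5·1) × 0.3125 = 0.3516 in².
0.6 F_u A_nv = 36.7 kips; 0.6 F_y A_gv = 32.91 kips → shear yielding governs the shear term.
R_n = 32.91 + 1.0 × 58 × 0.3516 = 53.3 kips.
Design strength φR_n = 0.75 × 53.3 = 40 kips.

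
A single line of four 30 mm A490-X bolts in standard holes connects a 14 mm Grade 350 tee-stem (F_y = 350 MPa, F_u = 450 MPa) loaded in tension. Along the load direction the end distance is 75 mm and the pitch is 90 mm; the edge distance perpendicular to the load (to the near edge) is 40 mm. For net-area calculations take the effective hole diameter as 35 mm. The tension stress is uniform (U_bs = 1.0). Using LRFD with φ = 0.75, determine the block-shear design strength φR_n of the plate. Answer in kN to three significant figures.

Shear plane L_v = 75 + 3·90 = 345 mm; A_gv = 345 × 14 = 4830 mm².
A_nv = (345 − 3.5·35) × 14 = 3115 mm².
A_nt = (40 − 0.5·35) × 14 = 315 mm².
0.6 F_u A_nv = 841.1 kN; 0.6 F_y A_gv = 1014 kN → shear rupture governs the shear term.
R_n = 841.1 + 1.0 × 450 × 315 / 1000 = 982.8 kN.
Design strength φR_n = 0.75 × 982.8 = 737 kN.

737 kN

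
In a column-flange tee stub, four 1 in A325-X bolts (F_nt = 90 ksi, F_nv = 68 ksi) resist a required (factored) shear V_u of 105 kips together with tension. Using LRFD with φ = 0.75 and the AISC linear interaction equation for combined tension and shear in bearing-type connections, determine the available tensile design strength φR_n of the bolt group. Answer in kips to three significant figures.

137 kips

A_b = π·1²/4 = 0.7854 in²; f_rv = 105 / (4 × 0.7854) = 33.42 ksi.
F'_nt = 1.3 F_nt − (F_nt / φF_nv) f_rv = 1.3·90 − (90/(0.75·68))·33.42 = 58.02 ksi, capped at F_nt → F'_nt = 58.02 ksi.
R_n = F'_nt · A_b · n = 58.02 × 0.7854 × 4 = 182.3 kips.
Design strength φR_n = 0.75 × 182.3 = 137 kips.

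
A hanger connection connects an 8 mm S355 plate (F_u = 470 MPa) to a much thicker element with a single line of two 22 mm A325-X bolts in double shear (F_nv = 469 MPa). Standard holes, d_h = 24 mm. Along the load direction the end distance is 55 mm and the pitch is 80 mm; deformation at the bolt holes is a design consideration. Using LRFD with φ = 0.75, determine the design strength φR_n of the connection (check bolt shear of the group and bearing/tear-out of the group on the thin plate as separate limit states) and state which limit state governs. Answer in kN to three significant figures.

Bolt shear: A_b = π·22²/4 = 380.1 mm²; R_n = 469 × 380.1 × 2 × 2 / 1000 = 713.1 kN → 0.75 × 713.1 = 535 kN.
Bearing (1.2 l_c t F_u ≤ 2.4 d t F_u): upper limit = 2.4·22·8·470 / 1000 = 198.5 kN.
  Edge l_c = 55 − 24/2 = 43 → r_n = 194 kN; interior l_c = 80 − 24 = 56 → r_n = 198.5 kN.
  R_n,bearing = 1·194 + 1·198.5 = 392.5 kN → 0.75 × 392.5 = 294 kN.
Bearing governs: 294 kN.

294 kN (bearing governs)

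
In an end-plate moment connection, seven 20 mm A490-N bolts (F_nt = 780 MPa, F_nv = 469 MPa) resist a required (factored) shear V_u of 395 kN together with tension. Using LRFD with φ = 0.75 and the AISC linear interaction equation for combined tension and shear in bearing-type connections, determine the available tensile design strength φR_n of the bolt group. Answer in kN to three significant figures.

1020 kN

A_b = π·20²/4 = 314.2 mm²; f_rv = 395 × 1000 / (7 × 314.2) = 179.6 MPa.
F'_nt = 1.3 F_nt − (F_nt / φF_nv) f_rv = 1.3·780 − (780/(0.75·469))·179.6 = 615.7 MPa, capped at F_nt → F'_nt = 615.7 MPa.
R_n = F'_nt · A_b · n = 615.7 × 314.2 × 7 / 1000 = 1354 kN.
Design strength φR_n = 0.75 × 1354 = 1020 kN.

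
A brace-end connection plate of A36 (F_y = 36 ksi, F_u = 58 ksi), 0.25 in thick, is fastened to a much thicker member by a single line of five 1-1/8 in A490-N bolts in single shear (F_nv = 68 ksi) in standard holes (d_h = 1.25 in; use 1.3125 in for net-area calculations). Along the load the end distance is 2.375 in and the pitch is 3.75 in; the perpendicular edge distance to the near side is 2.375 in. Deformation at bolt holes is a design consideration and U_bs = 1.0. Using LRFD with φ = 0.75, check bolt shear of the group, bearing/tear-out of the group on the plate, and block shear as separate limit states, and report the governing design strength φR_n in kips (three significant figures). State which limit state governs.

89.1 kips (block shear governs)

Bolt shear: A_b = π·1.125²/4 = 0.994 in²; R_n = 68 × 0.994 × 5 × 1 = 338 kips → 0.75 × 338 = 253 kips.
Bearing: edge l_c = 1.75, r_n = 30.45 kips; interior l_c = 2.5, r_n = 39.15 kips; R_n = 30.45 + 4·39.15 = 187.1 kips → 140 kips.
Block shear: A_gv = 4.344, A_nv = 2.867, A_nt = 0.4297 in²; R_n = min(0.6F_uA_nv, 0.6F_yA_gv) + U_bs·F_u·A_nt = 118.7 kips → 89.1 kips.
Block shear governs: 89.1 kips.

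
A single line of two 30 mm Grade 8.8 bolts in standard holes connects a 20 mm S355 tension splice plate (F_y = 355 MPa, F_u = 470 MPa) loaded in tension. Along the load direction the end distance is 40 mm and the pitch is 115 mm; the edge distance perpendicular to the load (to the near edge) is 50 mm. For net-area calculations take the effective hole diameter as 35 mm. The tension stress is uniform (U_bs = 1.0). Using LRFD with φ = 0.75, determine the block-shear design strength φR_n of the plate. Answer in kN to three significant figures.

Shear plane L_v = 40 + 1·115 = 155 mm; A_gv = 155 × 20 = 3100 mm².
A_nv = (155 − 1.5·35) × 20 = 2050 mm².
A_nt = (50 − 0.5·35) × 20 = 650 mm².
0.6 F_u A_nv = 578.1 kN; 0.6 F_y A_gv = 660.3 kN → shear rupture governs the shear term.
R_n = 578.1 + 1.0 × 470 × 650 / 1000 = 883.6 kN.
Design strength φR_n = 0.75 × 883.6 = 663 kN.

663 kN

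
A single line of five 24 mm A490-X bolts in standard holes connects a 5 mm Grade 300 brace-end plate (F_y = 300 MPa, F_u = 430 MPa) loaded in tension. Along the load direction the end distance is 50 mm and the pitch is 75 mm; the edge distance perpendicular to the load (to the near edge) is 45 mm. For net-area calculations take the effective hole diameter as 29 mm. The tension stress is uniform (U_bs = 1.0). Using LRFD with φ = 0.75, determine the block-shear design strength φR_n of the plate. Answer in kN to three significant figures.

262 kN

Shear plane L_v = 50 + 4·75 = 350 mm; A_gv = 350 × 5 = 1750 mm².
A_nv = (350 − 4.5·29) × 5 = 1098 mm².
A_nt = (45 − 0.5·29) × 5 = 152.5 mm².
0.6 F_u A_nv = 283.2 kN; 0.6 F_y A_gv = 315 kN → shear rupture governs the shear term.
R_n = 283.2 + 1.0 × 430 × 152.5 / 1000 = 348.7 kN.
Design strength φR_n = 0.75 × 348.7 = 262 kN.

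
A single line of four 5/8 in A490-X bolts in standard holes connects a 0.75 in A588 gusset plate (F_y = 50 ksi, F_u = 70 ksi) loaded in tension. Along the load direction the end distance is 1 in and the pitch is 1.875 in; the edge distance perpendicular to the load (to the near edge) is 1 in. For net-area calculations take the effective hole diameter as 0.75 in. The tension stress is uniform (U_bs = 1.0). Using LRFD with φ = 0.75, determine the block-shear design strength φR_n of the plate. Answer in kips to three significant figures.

119 kips

Shear plane L_v = 1 + 3·1.875 = 6.625 in; A_gv = 6.625 × 0.75 = 4.969 in².
A_nv = (6.625 − 3.5·0.75) × 0.75 = 3 in².
A_nt = (1 − 0.5·0.75) × 0.75 = 0.4688 in².
0.6 F_u A_nv = 126 kips; 0.6 F_y A_gv = 149.1 kips → shear rupture governs the shear term.
R_n = 126 + 1.0 × 70 × 0.4688 = 158.8 kips.
Design strength φR_n = 0.75 × 158.8 = 119 kips.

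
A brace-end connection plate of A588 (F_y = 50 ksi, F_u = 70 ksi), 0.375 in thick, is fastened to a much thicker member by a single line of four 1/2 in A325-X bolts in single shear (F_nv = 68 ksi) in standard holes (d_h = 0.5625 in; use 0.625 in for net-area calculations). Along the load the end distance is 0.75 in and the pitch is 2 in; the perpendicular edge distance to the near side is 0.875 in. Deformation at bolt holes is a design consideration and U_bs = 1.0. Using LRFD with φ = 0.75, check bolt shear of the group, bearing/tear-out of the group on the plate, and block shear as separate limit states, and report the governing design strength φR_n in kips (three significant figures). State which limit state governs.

Bolt shear: A_b = π·0.5²/4 = 0.1963 in²; R_n = 68 × 0.1963 × 4 × 1 = 53.41 kips → 0.75 × 53.41 = 40.1 kips.
Bearing: edge l_c = 0.4688, r_n = 14.77 kips; interior l_c = 1.438, r_n = 31.5 kips; R_n = 14.77 + 3·31.5 = 109.3 kips → 81.9 kips.
Block shear: A_gv = 2.531, A_nv = 1.711, A_nt = 0.2109 in²; R_n = min(0.6F_uA_nv, 0.6F_yA_gv) + U_bs·F_u·A_nt = 86.62 kips → 65 kips.
Bolt shear governs: 40.1 kips.

40.1 kips (bolt shear governs)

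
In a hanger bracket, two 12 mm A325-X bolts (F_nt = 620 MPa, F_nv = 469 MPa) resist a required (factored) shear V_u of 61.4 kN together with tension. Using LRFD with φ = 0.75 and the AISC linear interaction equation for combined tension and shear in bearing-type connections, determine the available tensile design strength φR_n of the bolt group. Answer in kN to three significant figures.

55.6 kN

A_b = π·12²/4 = 113.1 mm²; f_rv = 61.4 × 1000 / (2 × 113.1) = 271.4 MPa.
F'_nt = 1.3 F_nt − (F_nt / φF_nv) f_rv = 1.3·620 − (620/(0.75·469))·271.4 = 327.5 MPa, capped at F_nt → F'_nt = 327.5 MPa.
R_n = F'_nt · A_b · n = 327.5 × 113.1 × 2 / 1000 = 74.09 kN.
Design strength φR_n = 0.75 × 74.09 = 55.6 kN.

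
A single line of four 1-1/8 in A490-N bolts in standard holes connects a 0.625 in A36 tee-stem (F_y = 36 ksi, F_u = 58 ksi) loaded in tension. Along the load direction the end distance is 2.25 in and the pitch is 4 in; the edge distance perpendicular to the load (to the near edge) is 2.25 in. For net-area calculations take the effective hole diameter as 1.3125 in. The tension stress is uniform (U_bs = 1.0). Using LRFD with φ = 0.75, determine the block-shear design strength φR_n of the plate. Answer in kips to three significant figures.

188 kips

Shear plane L_v = 2.25 + 3·4 = 14.25 in; A_gv = 14.25 × 0.625 = 8.906 in².
A_nv = (14.25 − 3.5·1.3125) × 0.625 = 6.035 in².
A_nt = (2.25 − 0.5·1.3125) × 0.625 = 0.9961 in².
0.6 F_u A_nv = 210 kips; 0.6 F_y A_gv = 192.4 kips → shear yielding governs the shear term.
R_n = 192.4 + 1.0 × 58 × 0.9961 = 250.1 kips.
Design strength φR_n = 0.75 × 250.1 = 188 kips.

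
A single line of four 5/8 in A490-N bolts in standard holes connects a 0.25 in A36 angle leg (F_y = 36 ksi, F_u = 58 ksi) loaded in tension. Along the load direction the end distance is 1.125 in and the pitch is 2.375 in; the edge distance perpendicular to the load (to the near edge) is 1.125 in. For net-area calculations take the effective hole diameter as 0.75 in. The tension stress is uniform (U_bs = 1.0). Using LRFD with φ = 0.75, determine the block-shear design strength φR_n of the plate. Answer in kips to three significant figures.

41.6 kips

Shear plane L_v = 1.125 + 3·2.375 = 8.25 in; A_gv = 8.25 × 0.25 = 2.062 in².
A_nv = (8.25 − 3.5·0.75) × 0.25 = 1.406 in².
A_nt = (1.125 − 0.5·0.75) × 0.25 = 0.1875 in².
0.6 F_u A_nv = 48.94 kips; 0.6 F_y A_gv = 44.55 kips → shear yielding governs the shear term.
R_n = 44.55 + 1.0 × 58 × 0.1875 = 55.42 kips.
Design strength φR_n = 0.75 × 55.42 = 41.6 kips.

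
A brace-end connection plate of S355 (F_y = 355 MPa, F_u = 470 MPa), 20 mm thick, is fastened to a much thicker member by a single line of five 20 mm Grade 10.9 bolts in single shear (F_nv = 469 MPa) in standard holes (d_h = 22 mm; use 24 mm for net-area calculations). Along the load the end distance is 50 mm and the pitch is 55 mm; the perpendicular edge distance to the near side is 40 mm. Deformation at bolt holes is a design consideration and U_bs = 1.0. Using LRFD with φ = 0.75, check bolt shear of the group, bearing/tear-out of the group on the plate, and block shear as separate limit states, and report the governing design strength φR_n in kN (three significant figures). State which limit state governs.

Bolt shear: A_b = π·20²/4 = 314.2 mm²; R_n = 469 × 314.2 × 5 × 1 / 1000 = 736.7 kN → 0.75 × 736.7 = 553 kN.
Bearing: edge l_c = 39, r_n = 439.9 kN; interior l_c = 33, r_n = 372.2 kN; R_n = 439.9 + 4·372.2 = 1929 kN → 1450 kN.
Block shear: A_gv = 5400, A_nv = 3240, A_nt = 560 mm²; R_n = min(0.6F_uA_nv, 0.6F_yA_gv) + U_bs·F_u·A_nt = 1177 kN → 883 kN.
Bolt shear governs: 553 kN.

553 kN (bolt shear governs)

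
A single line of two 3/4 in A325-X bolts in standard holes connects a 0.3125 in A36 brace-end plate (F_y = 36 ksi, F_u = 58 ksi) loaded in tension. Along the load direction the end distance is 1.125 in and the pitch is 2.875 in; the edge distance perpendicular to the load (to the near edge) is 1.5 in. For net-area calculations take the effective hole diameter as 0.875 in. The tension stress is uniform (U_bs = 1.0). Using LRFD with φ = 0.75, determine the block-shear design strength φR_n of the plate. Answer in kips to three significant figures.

Shear plane L_v = 1.125 + 1·2.875 = 4 in; A_gv = 4 × 0.3125 = 1.25 in².
A_nv = (4 − 1.5·0.875) × 0.3125 = 0.8398 in².
A_nt = (1.5 − 0.5·0.875) × 0.3125 = 0.332 in².
0.6 F_u A_nv = 29.23 kips; 0.6 F_y A_gv = 27 kips → shear yielding governs the shear term.
R_n = 27 + 1.0 × 58 × 0.332 = 46.26 kips.
Design strength φR_n = 0.75 × 46.26 = 34.7 kips.

34.7 kips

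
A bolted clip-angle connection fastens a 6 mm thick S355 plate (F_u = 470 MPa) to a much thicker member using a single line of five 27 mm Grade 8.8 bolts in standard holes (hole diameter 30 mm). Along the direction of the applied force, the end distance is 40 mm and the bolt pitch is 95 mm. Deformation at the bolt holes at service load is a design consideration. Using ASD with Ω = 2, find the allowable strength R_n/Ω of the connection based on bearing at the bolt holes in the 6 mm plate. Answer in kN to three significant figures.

408 kN

Per bolt r_n = 1.2 l_c t F_u ≤ 2.4 d t F_u; upper limit = 2.4 × 27 × 6 × 470 / 1000 = 182.7 kN.
Edge bolt: l_c = 40 − 30/2 = 25 mm → 1.2 × 25 × 6 × 470 / 1000 = 84.6 → r_n = 84.6 kN.
Interior bolts: l_c = 95 − 30 = 65 mm → 1.2 × 65 × 6 × 470 / 1000 = 220 → r_n = 182.7 kN.
R_n = 1 × 84.6 + 4 × 182.7 = 815.5 kN.
Allowable strength R_n/Ω = 815.5 / 2 = 408 kN.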